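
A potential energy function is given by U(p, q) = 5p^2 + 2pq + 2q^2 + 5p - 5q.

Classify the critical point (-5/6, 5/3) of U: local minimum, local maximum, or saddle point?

The Hessian of U is constant: H = [[10, 2], [2, 4]].
det(H) = 10·4 − 2² = 36.
det(H) > 0 and tr(H) = 14 > 0, so H is positive definite and the point is a local minimum.

local minimum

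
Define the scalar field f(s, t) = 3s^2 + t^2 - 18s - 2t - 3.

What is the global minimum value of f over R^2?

-31

f(s,t) separates as P(s) + Q(t) − 3, so its minimum is min P + min Q − 3.
P'(s) = 6s - 18 vanishes at s ∈ {3}; Q'(t) = 2(t - 1) vanishes at t ∈ {1}.
Local minima of P (where P''>0): P(3)=-27. Local minima of Q: Q(1)=-1.
So the global minimum of f is P(3) + Q(1) − 3 = -27 − 1 − 3 = -31, attained at (3, 1).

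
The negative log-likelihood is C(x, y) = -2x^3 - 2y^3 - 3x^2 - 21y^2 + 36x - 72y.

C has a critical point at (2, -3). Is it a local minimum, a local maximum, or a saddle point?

The mixed partial ∂²C/∂x∂y is 0, so the Hessian at any point is diag(C_xx, C_yy) = diag(-6(2x + 1), -6(2y + 7)).
At (2, -3): H = diag(-30, -6).
Both eigenvalues are negative, so H is negative definite: a local maximum.

local maximum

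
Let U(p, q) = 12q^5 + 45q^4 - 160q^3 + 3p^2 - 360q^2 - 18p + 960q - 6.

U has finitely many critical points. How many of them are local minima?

2

U separates as a function of p plus a function of q, so ∇U=0 decouples.
∂U/∂p = 6(p - 3) = 0 at p ∈ {3}; ∂U/∂q = 60(q - 2)(q - 1)(q + 2)(q + 4) = 0 at q ∈ {-4, -2, 1, 2}.
The Hessian is diagonal: diag(U_pp, U_qq). Second derivatives: U_pp(3)=6; U_qq(-4)=-3600, U_qq(-2)=1440, U_qq(1)=-900, U_qq(2)=1440.
Local minima occur where both diagonal entries positive: (3, -2), (3, 2). Count: 2.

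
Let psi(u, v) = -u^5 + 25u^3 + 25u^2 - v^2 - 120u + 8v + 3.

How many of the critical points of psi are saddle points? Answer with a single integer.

2

psi separates as a function of u plus a function of v, so ∇psi=0 decouples.
∂psi/∂u = -5(u - 4)(u - 1)(u + 2)(u + 3) = 0 at u ∈ {-3, -2, 1, 4}; ∂psi/∂v = -2(v - 4) = 0 at v ∈ {4}.
The Hessian is diagonal: diag(psi_uu, psi_vv). Second derivatives: psi_uu(-3)=140, psi_uu(-2)=-90, psi_uu(1)=180, psi_uu(4)=-630; psi_vv(4)=-2.
Saddle points occur where the two diagonal entries have opposite signs: (-3, 4), (1, 4). Count: 2.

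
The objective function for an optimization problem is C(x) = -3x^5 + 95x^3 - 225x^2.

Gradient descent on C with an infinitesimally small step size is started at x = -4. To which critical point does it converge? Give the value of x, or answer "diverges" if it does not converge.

-5

C'(x) = -15x(x - 3)(x - 2)(x + 5), so C'(-4) = 2520.
Gradient descent moves in the -C' direction, i.e. x is decreasing.
The nearest critical point in that direction is x = -5, where C'' = 4200 > 0 (a local minimum). The iterate converges there.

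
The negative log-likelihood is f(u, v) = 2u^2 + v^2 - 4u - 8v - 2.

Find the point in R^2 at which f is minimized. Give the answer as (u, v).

f(u,v) separates as P(u) + Q(v) − 2, so its minimum is min P + min Q − 2.
P'(u) = 4u - 4 vanishes at u ∈ {1}; Q'(v) = 2v - 8 vanishes at v ∈ {4}.
Local minima of P (where P''>0): P(1)=-2. Local minima of Q: Q(4)=-16.
So the global minimum of f is P(1) + Q(4) − 2 = -2 − 16 − 2 = -20, attained at (1, 4).

(1, 4)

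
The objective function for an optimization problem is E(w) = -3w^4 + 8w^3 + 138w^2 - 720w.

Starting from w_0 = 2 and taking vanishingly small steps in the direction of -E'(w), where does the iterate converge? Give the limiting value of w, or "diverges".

E'(w) = -12(w - 4)(w - 3)(w + 5), so E'(2) = -168.
Gradient descent moves in the -E' direction, i.e. w is increasing.
The nearest critical point in that direction is w = 3, where E'' = 96 > 0 (a local minimum). The iterate converges there.

3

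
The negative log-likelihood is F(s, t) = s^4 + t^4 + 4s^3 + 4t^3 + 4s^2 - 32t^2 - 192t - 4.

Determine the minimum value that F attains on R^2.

F(s,t) separates as P(s) + Q(t) − 4, so its minimum is min P + min Q − 4.
P'(s) = 4s(s + 1)(s + 2) vanishes at s ∈ {-2, -1, 0}; Q'(t) = 4(t - 4)(t + 3)(t + 4) vanishes at t ∈ {-4, -3, 4}.
Local minima of P (where P''>0): P(-2)=0, P(0)=0. Local minima of Q: Q(-4)=256, Q(4)=-768.
So the global minimum of F is P(-2) + Q(4) − 4 = 0 − 768 − 4 = -772, attained at (-2, 4).

-772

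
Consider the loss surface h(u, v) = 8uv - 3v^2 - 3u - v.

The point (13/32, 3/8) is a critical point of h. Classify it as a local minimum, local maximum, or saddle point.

saddle point

The Hessian of h is constant: H = [[0, 8], [8, -6]].
det(H) = 0·(-6) − 8² = -64.
Since det(H) < 0, H is indefinite and the critical point is a saddle point.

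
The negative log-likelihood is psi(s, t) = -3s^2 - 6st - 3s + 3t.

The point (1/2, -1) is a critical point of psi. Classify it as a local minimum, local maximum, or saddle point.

The Hessian of psi is constant: H = [[-6, -6], [-6, 0]].
det(H) = (-6)·0 − (-6)² = -36.
Since det(H) < 0, H is indefinite and the critical point is a saddle point.

saddle point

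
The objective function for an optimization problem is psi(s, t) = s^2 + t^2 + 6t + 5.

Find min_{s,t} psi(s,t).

-4

psi(s,t) separates as P(s) + Q(t) + 5, so its minimum is min P + min Q + 5.
P'(s) = 2s vanishes at s ∈ {0}; Q'(t) = 2(t + 3) vanishes at t ∈ {-3}.
Local minima of P (where P''>0): P(0)=0. Local minima of Q: Q(-3)=-9.
So the global minimum of psi is P(0) + Q(-3) + 5 = 0 − 9 + 5 = -4, attained at (0, -3).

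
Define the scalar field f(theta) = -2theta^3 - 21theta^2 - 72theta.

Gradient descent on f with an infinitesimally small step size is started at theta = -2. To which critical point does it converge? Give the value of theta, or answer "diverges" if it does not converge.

f'(theta) = -6(theta + 3)(theta + 4), so f'(-2) = -12.
Gradient descent moves in the -f' direction, i.e. theta is increasing.
There is no critical point above theta=-2, and f' keeps the same sign, so the iterate runs off to +∞.

diverges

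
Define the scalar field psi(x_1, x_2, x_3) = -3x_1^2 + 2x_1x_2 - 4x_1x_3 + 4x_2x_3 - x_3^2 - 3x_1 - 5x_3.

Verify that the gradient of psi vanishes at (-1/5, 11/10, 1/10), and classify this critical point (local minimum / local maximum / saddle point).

saddle point

∇psi = (-6x_1 + 2x_2 - 4x_3 - 3, 2x_1 + 4x_3, -4x_1 + 4x_2 - 2x_3 - 5); substituting (-1/5, 11/10, 1/10) gives ∇psi = (0, 0, 0), so (-1/5, 11/10, 1/10) is indeed a critical point.
The Hessian is constant: H = [[-6, 2, -4], [2, 0, 4], [-4, 4, -2]].
Leading principal minors: Δ₁ = -6, Δ₂ = -4, Δ₃ = 40.
The minors fit neither the all-positive nor the alternating-sign pattern, so H is indefinite: a saddle point.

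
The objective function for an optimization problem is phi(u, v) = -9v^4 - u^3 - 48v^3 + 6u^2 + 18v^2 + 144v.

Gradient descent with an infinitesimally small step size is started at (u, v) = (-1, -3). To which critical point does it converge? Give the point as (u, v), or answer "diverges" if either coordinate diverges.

(0, -1)

phi is separable, so gradient descent decouples: u follows -∂phi/∂u, v follows -∂phi/∂v.
∂phi/∂u = -3u(u - 4); at u=-1 this is -15, so u increases.
∂phi/∂v = -36(v - 1)(v + 1)(v + 4); at v=-3 this is -288, so v increases.
u converges to its nearest critical value 0 (a local min of the u-part); v converges to -1. The iterate converges to (0, -1).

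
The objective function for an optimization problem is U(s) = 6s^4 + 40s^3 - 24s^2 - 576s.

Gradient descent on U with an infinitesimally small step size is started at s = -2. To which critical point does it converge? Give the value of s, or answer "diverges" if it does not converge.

2

U'(s) = 24(s - 2)(s + 3)(s + 4), so U'(-2) = -192.
Gradient descent moves in the -U' direction, i.e. s is increasing.
The nearest critical point in that direction is s = 2, where U'' = 720 > 0 (a local minimum). The iterate converges there.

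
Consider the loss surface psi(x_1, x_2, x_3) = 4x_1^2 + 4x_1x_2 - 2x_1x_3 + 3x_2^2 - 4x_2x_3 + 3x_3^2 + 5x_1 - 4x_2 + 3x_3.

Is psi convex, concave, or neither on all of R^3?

psi is quadratic, so its Hessian is the constant matrix H = [[8, 4, -2], [4, 6, -4], [-2, -4, 6]].
Leading principal minors: 8, 32, 104.
All positive ⇒ H ≻ 0 ⇒ convex.

convex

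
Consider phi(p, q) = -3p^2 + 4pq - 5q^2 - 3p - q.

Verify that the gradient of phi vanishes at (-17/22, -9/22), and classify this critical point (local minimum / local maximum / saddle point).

local maximum

∇phi = (-6p + 4q - 3, 4p - 10q - 1); substituting (-17/22, -9/22) gives ∇phi = (0, 0), so (-17/22, -9/22) is indeed a critical point.
The Hessian of phi is constant: H = [[-6, 4], [4, -10]].
det(H) = (-6)·(-10) − 4² = 44.
det(H) > 0 and tr(H) = -16 < 0, so H is negative definite and the point is a local maximum.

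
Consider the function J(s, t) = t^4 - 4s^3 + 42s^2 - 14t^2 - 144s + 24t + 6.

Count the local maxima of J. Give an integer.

1

J separates as a function of s plus a function of t, so ∇J=0 decouples.
∂J/∂s = -12(s - 4)(s - 3) = 0 at s ∈ {3, 4}; ∂J/∂t = 4(t - 2)(t - 1)(t + 3) = 0 at t ∈ {-3, 1, 2}.
The Hessian is diagonal: diag(J_ss, J_tt). Second derivatives: J_ss(3)=12, J_ss(4)=-12; J_tt(-3)=80, J_tt(1)=-16, J_tt(2)=20.
Local maxima occur where both diagonal entries negative: (4, 1). Count: 1.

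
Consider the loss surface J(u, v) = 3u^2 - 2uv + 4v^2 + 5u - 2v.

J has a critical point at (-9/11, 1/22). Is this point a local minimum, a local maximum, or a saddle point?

The Hessian of J is constant: H = [[6, -2], [-2, 8]].
det(H) = 6·8 − (-2)² = 44.
det(H) > 0 and tr(H) = 14 > 0, so H is positive definite and the point is a local minimum.

local minimum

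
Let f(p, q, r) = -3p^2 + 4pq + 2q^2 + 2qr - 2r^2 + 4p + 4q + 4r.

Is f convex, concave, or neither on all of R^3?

neither

f is quadratic, so its Hessian is the constant matrix H = [[-6, 4, 0], [4, 4, 2], [0, 2, -4]].
Leading principal minors: -6, -40, 184.
Neither pattern holds ⇒ H is indefinite ⇒ neither convex nor concave.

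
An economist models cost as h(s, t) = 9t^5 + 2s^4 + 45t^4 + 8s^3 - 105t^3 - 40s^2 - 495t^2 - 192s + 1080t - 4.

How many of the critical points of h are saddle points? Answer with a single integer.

h separates as a function of s plus a function of t, so ∇h=0 decouples.
∂h/∂s = 8(s - 3)(s + 2)(s + 4) = 0 at s ∈ {-4, -2, 3}; ∂h/∂t = 45(t - 2)(t - 1)(t + 3)(t + 4) = 0 at t ∈ {-4, -3, 1, 2}.
The Hessian is diagonal: diag(h_ss, h_tt). Second derivatives: h_ss(-4)=112, h_ss(-2)=-80, h_ss(3)=280; h_tt(-4)=-1350, h_tt(-3)=900, h_tt(1)=-900, h_tt(2)=1350.
Saddle points occur where the two diagonal entries have opposite signs: (-4, -4), (-4, 1), (-2, -3), (-2, 2), (3, -4), (3, 1). Count: 6.

6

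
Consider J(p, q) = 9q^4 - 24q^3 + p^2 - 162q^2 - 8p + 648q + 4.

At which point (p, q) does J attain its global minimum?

J(p,q) separates as A(p) + B(q) + 4, so its minimum is min A + min B + 4.
A'(p) = 2p - 8 vanishes at p ∈ {4}; B'(q) = 36(q - 3)(q - 2)(q + 3) vanishes at q ∈ {-3, 2, 3}.
Local minima of A (where A''>0): A(4)=-16. Local minima of B: B(-3)=-2025, B(3)=567.
So the global minimum of J is A(4) + B(-3) + 4 = -16 − 2025 + 4 = -2037, attained at (4, -3).

(4, -3)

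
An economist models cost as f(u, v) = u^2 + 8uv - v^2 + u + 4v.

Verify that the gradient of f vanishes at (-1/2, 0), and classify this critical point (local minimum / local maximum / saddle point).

saddle point

∇f = (2u + 8v + 1, 8u - 2v + 4); substituting (-1/2, 0) gives ∇f = (0, 0), so (-1/2, 0) is indeed a critical point.
The Hessian of f is constant: H = [[2, 8], [8, -2]].
det(H) = 2·(-2) − 8² = -68.
Since det(H) < 0, H is indefinite and the critical point is a saddle point.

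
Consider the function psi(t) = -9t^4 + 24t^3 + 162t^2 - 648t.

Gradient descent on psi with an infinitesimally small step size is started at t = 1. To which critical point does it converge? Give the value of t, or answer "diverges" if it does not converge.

2

psi'(t) = -36(t - 3)(t - 2)(t + 3), so psi'(1) = -288.
Gradient descent moves in the -psi' direction, i.e. t is increasing.
The nearest critical point in that direction is t = 2, where psi'' = 180 > 0 (a local minimum). The iterate converges there.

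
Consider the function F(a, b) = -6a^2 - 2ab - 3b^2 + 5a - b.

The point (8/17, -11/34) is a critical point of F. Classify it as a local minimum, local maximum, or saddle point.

The Hessian of F is constant: H = [[-12, -2], [-2, -6]].
det(H) = (-12)·(-6) − (-2)² = 68.
det(H) > 0 and tr(H) = -18 < 0, so H is negative definite and the point is a local maximum.

local maximum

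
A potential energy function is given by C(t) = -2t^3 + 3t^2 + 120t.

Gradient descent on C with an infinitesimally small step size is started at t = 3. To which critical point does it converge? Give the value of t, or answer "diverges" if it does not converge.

-4

C'(t) = -6(t - 5)(t + 4), so C'(3) = 84.
Gradient descent moves in the -C' direction, i.e. t is decreasing.
The nearest critical point in that direction is t = -4, where C'' = 54 > 0 (a local minimum). The iterate converges there.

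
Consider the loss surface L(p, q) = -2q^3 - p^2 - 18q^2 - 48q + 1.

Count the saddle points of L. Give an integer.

L separates as a function of p plus a function of q, so ∇L=0 decouples.
∂L/∂p = -2p = 0 at p ∈ {0}; ∂L/∂q = -6(q + 2)(q + 4) = 0 at q ∈ {-4, -2}.
The Hessian is diagonal: diag(L_pp, L_qq). Second derivatives: L_pp(0)=-2; L_qq(-4)=12, L_qq(-2)=-12.
Saddle points occur where the two diagonal entries have opposite signs: (0, -4). Count: 1.

1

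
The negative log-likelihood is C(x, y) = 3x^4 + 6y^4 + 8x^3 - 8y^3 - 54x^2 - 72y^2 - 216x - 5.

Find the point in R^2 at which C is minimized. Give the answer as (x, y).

(3, 3)

C(x,y) separates as P(x) + Q(y) − 5, so its minimum is min P + min Q − 5.
P'(x) = 12(x - 3)(x + 2)(x + 3) vanishes at x ∈ {-3, -2, 3}; Q'(y) = 24y(y - 3)(y + 2) vanishes at y ∈ {-2, 0, 3}.
Local minima of P (where P''>0): P(-3)=189, P(3)=-675. Local minima of Q: Q(-2)=-128, Q(3)=-378.
So the global minimum of C is P(3) + Q(3) − 5 = -675 − 378 − 5 = -1058, attained at (3, 3).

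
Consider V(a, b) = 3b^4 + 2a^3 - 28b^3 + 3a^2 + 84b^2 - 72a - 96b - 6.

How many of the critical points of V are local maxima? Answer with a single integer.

1

V separates as a function of a plus a function of b, so ∇V=0 decouples.
∂V/∂a = 6(a - 3)(a + 4) = 0 at a ∈ {-4, 3}; ∂V/∂b = 12(b - 4)(b - 2)(b - 1) = 0 at b ∈ {1, 2, 4}.
The Hessian is diagonal: diag(V_aa, V_bb). Second derivatives: V_aa(-4)=-42, V_aa(3)=42; V_bb(1)=36, V_bb(2)=-24, V_bb(4)=72.
Local maxima occur where both diagonal entries negative: (-4, 2). Count: 1.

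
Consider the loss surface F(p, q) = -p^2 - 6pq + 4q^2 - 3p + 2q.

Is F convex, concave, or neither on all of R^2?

neither

F is quadratic, so its Hessian is the constant matrix H = [[-2, -6], [-6, 8]].
det(H) = -52, tr(H) = 6.
det(H) < 0, so H is indefinite: neither convex nor concave.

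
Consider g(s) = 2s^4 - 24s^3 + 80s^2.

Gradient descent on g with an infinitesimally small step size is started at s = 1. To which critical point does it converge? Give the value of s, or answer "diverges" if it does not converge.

0

g'(s) = 8s(s - 5)(s - 4), so g'(1) = 96.
Gradient descent moves in the -g' direction, i.e. s is decreasing.
The nearest critical point in that direction is s = 0, where g'' = 160 > 0 (a local minimum). The iterate converges there.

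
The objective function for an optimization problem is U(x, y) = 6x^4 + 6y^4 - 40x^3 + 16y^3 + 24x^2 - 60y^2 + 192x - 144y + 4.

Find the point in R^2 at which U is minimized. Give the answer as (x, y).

U(x,y) separates as P(x) + Q(y) + 4, so its minimum is min P + min Q + 4.
P'(x) = 24(x - 4)(x - 2)(x + 1) vanishes at x ∈ {-1, 2, 4}; Q'(y) = 24(y - 2)(y + 1)(y + 3) vanishes at y ∈ {-3, -1, 2}.
Local minima of P (where P''>0): P(-1)=-122, P(4)=128. Local minima of Q: Q(-3)=-54, Q(2)=-304.
So the global minimum of U is P(-1) + Q(2) + 4 = -122 − 304 + 4 = -422, attained at (-1, 2).

(-1, 2)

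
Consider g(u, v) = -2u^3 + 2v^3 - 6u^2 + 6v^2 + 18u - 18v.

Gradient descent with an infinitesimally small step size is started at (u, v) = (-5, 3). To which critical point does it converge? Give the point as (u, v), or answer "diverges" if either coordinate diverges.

(-3, 1)

g is separable, so gradient descent decouples: u follows -∂g/∂u, v follows -∂g/∂v.
∂g/∂u = -6(u - 1)(u + 3); at u=-5 this is -72, so u increases.
∂g/∂v = 6(v - 1)(v + 3); at v=3 this is 72, so v decreases.
u converges to its nearest critical value -3 (a local min of the u-part); v converges to 1. The iterate converges to (-3, 1).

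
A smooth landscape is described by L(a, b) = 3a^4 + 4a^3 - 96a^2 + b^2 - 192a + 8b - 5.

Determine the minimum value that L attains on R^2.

L(a,b) separates as P(a) + Q(b) − 5, so its minimum is min P + min Q − 5.
P'(a) = 12(a - 4)(a + 1)(a + 4) vanishes at a ∈ {-4, -1, 4}; Q'(b) = 2b + 8 vanishes at b ∈ {-4}.
Local minima of P (where P''>0): P(-4)=-256, P(4)=-1280. Local minima of Q: Q(-4)=-16.
So the global minimum of L is P(4) + Q(-4) − 5 = -1280 − 16 − 5 = -1301, attained at (4, -4).

-1301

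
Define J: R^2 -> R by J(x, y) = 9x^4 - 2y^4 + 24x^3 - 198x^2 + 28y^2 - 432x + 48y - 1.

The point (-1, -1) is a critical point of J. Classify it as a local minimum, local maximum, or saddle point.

saddle point

The mixed partial ∂²J/∂x∂y is 0, so the Hessian at any point is diag(J_xx, J_yy) = diag(36(3x^2 + 4x - 11), 8(-3y^2 + 7)).
At (-1, -1): H = diag(-432, 32).
The eigenvalues have opposite signs, so H is indefinite: a saddle point.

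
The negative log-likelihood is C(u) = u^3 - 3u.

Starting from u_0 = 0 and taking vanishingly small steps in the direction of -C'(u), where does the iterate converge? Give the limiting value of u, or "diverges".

1

C'(u) = 3(u - 1)(u + 1), so C'(0) = -3.
Gradient descent moves in the -C' direction, i.e. u is increasing.
The nearest critical point in that direction is u = 1, where C'' = 6 > 0 (a local minimum). The iterate converges there.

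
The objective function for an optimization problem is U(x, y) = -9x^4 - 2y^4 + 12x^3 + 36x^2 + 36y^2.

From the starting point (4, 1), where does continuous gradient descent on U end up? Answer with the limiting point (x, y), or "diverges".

diverges

U is separable, so gradient descent decouples: x follows -∂U/∂x, y follows -∂U/∂y.
∂U/∂x = -36x(x - 2)(x + 1); at x=4 this is -1440, so x increases.
∂U/∂y = -8y(y - 3)(y + 3); at y=1 this is 64, so y decreases.
The x-coordinate has no critical point in that direction and runs off to infinity.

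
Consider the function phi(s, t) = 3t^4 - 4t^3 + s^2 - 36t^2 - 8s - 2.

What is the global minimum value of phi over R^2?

phi(s,t) separates as P(s) + Q(t) − 2, so its minimum is min P + min Q − 2.
P'(s) = 2s - 8 vanishes at s ∈ {4}; Q'(t) = 12t(t - 3)(t + 2) vanishes at t ∈ {-2, 0, 3}.
Local minima of P (where P''>0): P(4)=-16. Local minima of Q: Q(-2)=-64, Q(3)=-189.
So the global minimum of phi is P(4) + Q(3) − 2 = -16 − 189 − 2 = -207, attained at (4, 3).

-207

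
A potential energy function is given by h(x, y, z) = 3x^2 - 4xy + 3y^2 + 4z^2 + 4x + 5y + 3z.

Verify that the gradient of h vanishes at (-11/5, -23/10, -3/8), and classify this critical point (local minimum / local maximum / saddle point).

local minimum

∇h = (6x - 4y + 4, -4x + 6y + 5, 8z + 3); substituting (-11/5, -23/10, -3/8) gives ∇h = (0, 0, 0), so (-11/5, -23/10, -3/8) is indeed a critical point.
The Hessian is constant: H = [[6, -4, 0], [-4, 6, 0], [0, 0, 8]].
Leading principal minors: Δ₁ = 6, Δ₂ = 20, Δ₃ = 160.
All leading minors are positive, so H is positive definite: a local minimum.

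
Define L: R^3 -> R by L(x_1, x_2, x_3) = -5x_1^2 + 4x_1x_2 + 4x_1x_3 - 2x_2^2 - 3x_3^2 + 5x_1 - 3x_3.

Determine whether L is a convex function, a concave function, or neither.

concave

L is quadratic, so its Hessian is the constant matrix H = [[-10, 4, 4], [4, -4, 0], [4, 0, -6]].
Leading principal minors: -10, 24, -80.
Signs alternate −, +, − ⇒ H ≺ 0 ⇒ concave.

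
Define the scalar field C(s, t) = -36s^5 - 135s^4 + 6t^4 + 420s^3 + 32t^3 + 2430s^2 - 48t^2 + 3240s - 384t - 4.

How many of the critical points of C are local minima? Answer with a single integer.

C separates as a function of s plus a function of t, so ∇C=0 decouples.
∂C/∂s = -180(s - 3)(s + 1)(s + 2)(s + 3) = 0 at s ∈ {-3, -2, -1, 3}; ∂C/∂t = 24(t - 2)(t + 2)(t + 4) = 0 at t ∈ {-4, -2, 2}.
The Hessian is diagonal: diag(C_ss, C_tt). Second derivatives: C_ss(-3)=2160, C_ss(-2)=-900, C_ss(-1)=1440, C_ss(3)=-21600; C_tt(-4)=288, C_tt(-2)=-192, C_tt(2)=576.
Local minima occur where both diagonal entries positive: (-3, -4), (-3, 2), (-1, -4), (-1, 2). Count: 4.

4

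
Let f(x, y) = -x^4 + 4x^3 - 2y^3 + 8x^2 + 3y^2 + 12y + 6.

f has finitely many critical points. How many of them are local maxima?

2

f separates as a function of x plus a function of y, so ∇f=0 decouples.
∂f/∂x = -4x(x - 4)(x + 1) = 0 at x ∈ {-1, 0, 4}; ∂f/∂y = -6(y - 2)(y + 1) = 0 at y ∈ {-1, 2}.
The Hessian is diagonal: diag(f_xx, f_yy). Second derivatives: f_xx(-1)=-20, f_xx(0)=16, f_xx(4)=-80; f_yy(-1)=18, f_yy(2)=-18.
Local maxima occur where both diagonal entries negative: (-1, 2), (4, 2). Count: 2.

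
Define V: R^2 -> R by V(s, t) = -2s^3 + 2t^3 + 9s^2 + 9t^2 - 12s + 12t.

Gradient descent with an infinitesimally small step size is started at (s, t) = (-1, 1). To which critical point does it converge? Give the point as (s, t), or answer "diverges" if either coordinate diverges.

(1, -1)

V is separable, so gradient descent decouples: s follows -∂V/∂s, t follows -∂V/∂t.
∂V/∂s = -6(s - 2)(s - 1); at s=-1 this is -36, so s increases.
∂V/∂t = 6(t + 1)(t + 2); at t=1 this is 36, so t decreases.
s converges to its nearest critical value 1 (a local min of the s-part); t converges to -1. The iterate converges to (1, -1).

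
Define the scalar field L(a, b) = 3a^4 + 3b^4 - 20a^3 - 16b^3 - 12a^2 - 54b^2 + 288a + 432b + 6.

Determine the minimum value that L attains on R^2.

L(a,b) separates as P(a) + Q(b) + 6, so its minimum is min P + min Q + 6.
P'(a) = 12(a - 4)(a - 3)(a + 2) vanishes at a ∈ {-2, 3, 4}; Q'(b) = 12(b - 4)(b - 3)(b + 3) vanishes at b ∈ {-3, 3, 4}.
Local minima of P (where P''>0): P(-2)=-416, P(4)=448. Local minima of Q: Q(-3)=-1107, Q(4)=608.
So the global minimum of L is P(-2) + Q(-3) + 6 = -416 − 1107 + 6 = -1517, attained at (-2, -3).

-1517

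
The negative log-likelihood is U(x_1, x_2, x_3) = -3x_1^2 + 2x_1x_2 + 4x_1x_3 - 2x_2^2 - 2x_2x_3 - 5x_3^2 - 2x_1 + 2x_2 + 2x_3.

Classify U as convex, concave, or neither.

U is quadratic, so its Hessian is the constant matrix H = [[-6, 2, 4], [2, -4, -2], [4, -2, -10]].
Leading principal minors: -6, 20, -144.
Signs alternate −, +, − ⇒ H ≺ 0 ⇒ concave.

concave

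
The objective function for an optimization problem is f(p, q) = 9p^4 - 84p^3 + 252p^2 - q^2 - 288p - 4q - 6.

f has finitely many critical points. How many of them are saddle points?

2

f separates as a function of p plus a function of q, so ∇f=0 decouples.
∂f/∂p = 36(p - 4)(p - 2)(p - 1) = 0 at p ∈ {1, 2, 4}; ∂f/∂q = -2(q + 2) = 0 at q ∈ {-2}.
The Hessian is diagonal: diag(f_pp, f_qq). Second derivatives: f_pp(1)=108, f_pp(2)=-72, f_pp(4)=216; f_qq(-2)=-2.
Saddle points occur where the two diagonal entries have opposite signs: (1, -2), (4, -2). Count: 2.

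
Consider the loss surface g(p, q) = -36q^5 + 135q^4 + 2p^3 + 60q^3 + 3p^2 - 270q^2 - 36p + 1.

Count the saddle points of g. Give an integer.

4

g separates as a function of p plus a function of q, so ∇g=0 decouples.
∂g/∂p = 6(p - 2)(p + 3) = 0 at p ∈ {-3, 2}; ∂g/∂q = -180q(q - 3)(q - 1)(q + 1) = 0 at q ∈ {-1, 0, 1, 3}.
The Hessian is diagonal: diag(g_pp, g_qq). Second derivatives: g_pp(-3)=-30, g_pp(2)=30; g_qq(-1)=1440, g_qq(0)=-540, g_qq(1)=720, g_qq(3)=-4320.
Saddle points occur where the two diagonal entries have opposite signs: (-3, -1), (-3, 1), (2, 0), (2, 3). Count: 4.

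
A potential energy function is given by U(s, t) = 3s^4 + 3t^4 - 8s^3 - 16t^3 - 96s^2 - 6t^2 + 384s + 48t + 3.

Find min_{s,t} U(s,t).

-1949

U(s,t) separates as P(s) + Q(t) + 3, so its minimum is min P + min Q + 3.
P'(s) = 12(s - 4)(s - 2)(s + 4) vanishes at s ∈ {-4, 2, 4}; Q'(t) = 12(t - 4)(t - 1)(t + 1) vanishes at t ∈ {-1, 1, 4}.
Local minima of P (where P''>0): P(-4)=-1792, P(4)=256. Local minima of Q: Q(-1)=-35, Q(4)=-160.
So the global minimum of U is P(-4) + Q(4) + 3 = -1792 − 160 + 3 = -1949, attained at (-4, 4).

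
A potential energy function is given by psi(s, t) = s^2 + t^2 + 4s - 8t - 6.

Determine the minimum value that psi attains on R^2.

psi(s,t) separates as P(s) + Q(t) − 6, so its minimum is min P + min Q − 6.
P'(s) = 2s + 4 vanishes at s ∈ {-2}; Q'(t) = 2(t - 4) vanishes at t ∈ {4}.
Local minima of P (where P''>0): P(-2)=-4. Local minima of Q: Q(4)=-16.
So the global minimum of psi is P(-2) + Q(4) − 6 = -4 − 16 − 6 = -26, attained at (-2, 4).

-26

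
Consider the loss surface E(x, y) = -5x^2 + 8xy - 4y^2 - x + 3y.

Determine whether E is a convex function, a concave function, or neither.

concave

E is quadratic, so its Hessian is the constant matrix H = [[-10, 8], [8, -8]].
det(H) = 16, tr(H) = -18.
det(H) > 0 and tr(H) < 0, so H is negative definite everywhere: concave.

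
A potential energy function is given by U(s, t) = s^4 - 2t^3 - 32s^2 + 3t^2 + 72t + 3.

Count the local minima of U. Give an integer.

2

U separates as a function of s plus a function of t, so ∇U=0 decouples.
∂U/∂s = 4s(s - 4)(s + 4) = 0 at s ∈ {-4, 0, 4}; ∂U/∂t = -6(t - 4)(t + 3) = 0 at t ∈ {-3, 4}.
The Hessian is diagonal: diag(U_ss, U_tt). Second derivatives: U_ss(-4)=128, U_ss(0)=-64, U_ss(4)=128; U_tt(-3)=42, U_tt(4)=-42.
Local minima occur where both diagonal entries positive: (-4, -3), (4, -3). Count: 2.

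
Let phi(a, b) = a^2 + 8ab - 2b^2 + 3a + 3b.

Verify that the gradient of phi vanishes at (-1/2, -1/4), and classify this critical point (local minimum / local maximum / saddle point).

saddle point

∇phi = (2a + 8b + 3, 8a - 4b + 3); substituting (-1/2, -1/4) gives ∇phi = (0, 0), so (-1/2, -1/4) is indeed a critical point.
The Hessian of phi is constant: H = [[2, 8], [8, -4]].
det(H) = 2·(-4) − 8² = -72.
Since det(H) < 0, H is indefinite and the critical point is a saddle point.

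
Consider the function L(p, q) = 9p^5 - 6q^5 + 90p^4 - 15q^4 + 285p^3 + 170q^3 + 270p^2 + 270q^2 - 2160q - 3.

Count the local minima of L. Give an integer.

4

L separates as a function of p plus a function of q, so ∇L=0 decouples.
∂L/∂p = 45p(p + 1)(p + 3)(p + 4) = 0 at p ∈ {-4, -3, -1, 0}; ∂L/∂q = -30(q - 3)(q - 2)(q + 3)(q + 4) = 0 at q ∈ {-4, -3, 2, 3}.
The Hessian is diagonal: diag(L_pp, L_qq). Second derivatives: L_pp(-4)=-540, L_pp(-3)=270, L_pp(-1)=-270, L_pp(0)=540; L_qq(-4)=1260, L_qq(-3)=-900, L_qq(2)=900, L_qq(3)=-1260.
Local minima occur where both diagonal entries positive: (-3, -4), (-3, 2), (0, -4), (0, 2). Count: 4.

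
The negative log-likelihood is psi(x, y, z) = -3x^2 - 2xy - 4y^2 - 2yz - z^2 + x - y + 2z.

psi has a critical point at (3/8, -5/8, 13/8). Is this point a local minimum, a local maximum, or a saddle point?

local maximum

The Hessian is constant: H = [[-6, -2, 0], [-2, -8, -2], [0, -2, -2]].
Leading principal minors: Δ₁ = -6, Δ₂ = 44, Δ₃ = -64.
The minors alternate sign starting negative (−, +, −), so H is negative definite: a local maximum.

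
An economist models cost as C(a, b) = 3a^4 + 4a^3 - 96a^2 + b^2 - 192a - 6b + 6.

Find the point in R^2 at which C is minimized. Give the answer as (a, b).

C(a,b) separates as P(a) + Q(b) + 6, so its minimum is min P + min Q + 6.
P'(a) = 12(a - 4)(a + 1)(a + 4) vanishes at a ∈ {-4, -1, 4}; Q'(b) = 2b - 6 vanishes at b ∈ {3}.
Local minima of P (where P''>0): P(-4)=-256, P(4)=-1280. Local minima of Q: Q(3)=-9.
So the global minimum of C is P(4) + Q(3) + 6 = -1280 − 9 + 6 = -1283, attained at (4, 3).

(4, 3)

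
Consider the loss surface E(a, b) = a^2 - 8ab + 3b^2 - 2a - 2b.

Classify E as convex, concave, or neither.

neither

E is quadratic, so its Hessian is the constant matrix H = [[2, -8], [-8, 6]].
det(H) = -52, tr(H) = 8.
det(H) < 0, so H is indefinite: neither convex nor concave.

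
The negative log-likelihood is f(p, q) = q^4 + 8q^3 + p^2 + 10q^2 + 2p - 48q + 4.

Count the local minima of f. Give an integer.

2

f separates as a function of p plus a function of q, so ∇f=0 decouples.
∂f/∂p = 2(p + 1) = 0 at p ∈ {-1}; ∂f/∂q = 4(q - 1)(q + 3)(q + 4) = 0 at q ∈ {-4, -3, 1}.
The Hessian is diagonal: diag(f_pp, f_qq). Second derivatives: f_pp(-1)=2; f_qq(-4)=20, f_qq(-3)=-16, f_qq(1)=80.
Local minima occur where both diagonal entries positive: (-1, -4), (-1, 1). Count: 2.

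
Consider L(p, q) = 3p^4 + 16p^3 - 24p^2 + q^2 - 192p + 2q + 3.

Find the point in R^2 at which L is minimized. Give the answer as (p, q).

L(p,q) separates as A(p) + B(q) + 3, so its minimum is min A + min B + 3.
A'(p) = 12(p - 2)(p + 2)(p + 4) vanishes at p ∈ {-4, -2, 2}; B'(q) = 2q + 2 vanishes at q ∈ {-1}.
Local minima of A (where A''>0): A(-4)=128, A(2)=-304. Local minima of B: B(-1)=-1.
So the global minimum of L is A(2) + B(-1) + 3 = -304 − 1 + 3 = -302, attained at (2, -1).

(2, -1)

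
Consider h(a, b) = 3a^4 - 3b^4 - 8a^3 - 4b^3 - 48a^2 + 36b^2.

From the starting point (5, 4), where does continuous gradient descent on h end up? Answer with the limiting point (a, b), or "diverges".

h is separable, so gradient descent decouples: a follows -∂h/∂a, b follows -∂h/∂b.
∂h/∂a = 12a(a - 4)(a + 2); at a=5 this is 420, so a decreases.
∂h/∂b = -12b(b - 2)(b + 3); at b=4 this is -672, so b increases.
The b-coordinate has no critical point in that direction and runs off to infinity.

diverges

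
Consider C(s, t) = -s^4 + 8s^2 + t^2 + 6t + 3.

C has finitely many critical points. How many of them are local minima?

1

C separates as a function of s plus a function of t, so ∇C=0 decouples.
∂C/∂s = -4s(s - 2)(s + 2) = 0 at s ∈ {-2, 0, 2}; ∂C/∂t = 2(t + 3) = 0 at t ∈ {-3}.
The Hessian is diagonal: diag(C_ss, C_tt). Second derivatives: C_ss(-2)=-32, C_ss(0)=16, C_ss(2)=-32; C_tt(-3)=2.
Local minima occur where both diagonal entries positive: (0, -3). Count: 1.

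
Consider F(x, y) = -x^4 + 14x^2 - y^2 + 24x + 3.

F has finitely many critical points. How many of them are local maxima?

2

F separates as a function of x plus a function of y, so ∇F=0 decouples.
∂F/∂x = -4(x - 3)(x + 1)(x + 2) = 0 at x ∈ {-2, -1, 3}; ∂F/∂y = -2y = 0 at y ∈ {0}.
The Hessian is diagonal: diag(F_xx, F_yy). Second derivatives: F_xx(-2)=-20, F_xx(-1)=16, F_xx(3)=-80; F_yy(0)=-2.
Local maxima occur where both diagonal entries negative: (-2, 0), (3, 0). Count: 2.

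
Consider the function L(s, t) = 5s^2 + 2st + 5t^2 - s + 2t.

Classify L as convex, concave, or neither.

L is quadratic, so its Hessian is the constant matrix H = [[10, 2], [2, 10]].
det(H) = 96, tr(H) = 20.
det(H) > 0 and tr(H) > 0, so H is positive definite everywhere: convex.

convex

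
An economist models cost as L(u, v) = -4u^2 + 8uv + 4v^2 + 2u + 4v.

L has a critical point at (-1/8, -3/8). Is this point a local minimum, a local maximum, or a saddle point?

The Hessian of L is constant: H = [[-8, 8], [8, 8]].
det(H) = (-8)·8 − 8² = -128.
Since det(H) < 0, H is indefinite and the critical point is a saddle point.

saddle point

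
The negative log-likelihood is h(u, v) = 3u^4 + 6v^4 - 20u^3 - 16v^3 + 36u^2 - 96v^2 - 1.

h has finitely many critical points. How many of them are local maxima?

h separates as a function of u plus a function of v, so ∇h=0 decouples.
∂h/∂u = 12u(u - 3)(u - 2) = 0 at u ∈ {0, 2, 3}; ∂h/∂v = 24v(v - 4)(v + 2) = 0 at v ∈ {-2, 0, 4}.
The Hessian is diagonal: diag(h_uu, h_vv). Second derivatives: h_uu(0)=72, h_uu(2)=-24, h_uu(3)=36; h_vv(-2)=288, h_vv(0)=-192, h_vv(4)=576.
Local maxima occur where both diagonal entries negative: (2, 0). Count: 1.

1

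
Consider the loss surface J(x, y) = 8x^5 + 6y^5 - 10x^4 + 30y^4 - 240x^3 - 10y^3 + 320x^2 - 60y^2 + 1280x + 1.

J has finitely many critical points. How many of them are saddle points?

J separates as a function of x plus a function of y, so ∇J=0 decouples.
∂J/∂x = 40(x - 4)(x - 2)(x + 1)(x + 4) = 0 at x ∈ {-4, -1, 2, 4}; ∂J/∂y = 30y(y - 1)(y + 1)(y + 4) = 0 at y ∈ {-4, -1, 0, 1}.
The Hessian is diagonal: diag(J_xx, J_yy). Second derivatives: J_xx(-4)=-5760, J_xx(-1)=1800, J_xx(2)=-1440, J_xx(4)=3200; J_yy(-4)=-1800, J_yy(-1)=180, J_yy(0)=-120, J_yy(1)=300.
Saddle points occur where the two diagonal entries have opposite signs: (-4, -1), (-4, 1), (-1, -4), (-1, 0), (2, -1), (2, 1), (4, -4), (4, 0). Count: 8.

8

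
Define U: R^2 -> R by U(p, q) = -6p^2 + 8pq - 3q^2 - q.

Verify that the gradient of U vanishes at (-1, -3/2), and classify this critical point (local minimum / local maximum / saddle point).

local maximum

∇U = (-12p + 8q, 8p - 6q - 1); substituting (-1, -3/2) gives ∇U = (0, 0), so (-1, -3/2) is indeed a critical point.
The Hessian of U is constant: H = [[-12, 8], [8, -6]].
det(H) = (-12)·(-6) − 8² = 8.
det(H) > 0 and tr(H) = -18 < 0, so H is negative definite and the point is a local maximum.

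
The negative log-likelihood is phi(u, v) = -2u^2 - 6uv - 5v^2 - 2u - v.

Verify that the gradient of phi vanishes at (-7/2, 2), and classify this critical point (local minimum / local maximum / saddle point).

∇phi = (-4u - 6v - 2, -6u - 10v - 1); substituting (-7/2, 2) gives ∇phi = (0, 0), so (-7/2, 2) is indeed a critical point.
The Hessian of phi is constant: H = [[-4, -6], [-6, -10]].
det(H) = (-4)·(-10) − (-6)² = 4.
det(H) > 0 and tr(H) = -14 < 0, so H is negative definite and the point is a local maximum.

local maximum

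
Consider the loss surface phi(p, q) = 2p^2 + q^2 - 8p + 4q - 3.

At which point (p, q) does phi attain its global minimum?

phi(p,q) separates as A(p) + B(q) − 3, so its minimum is min A + min B − 3.
A'(p) = 4p - 8 vanishes at p ∈ {2}; B'(q) = 2q + 4 vanishes at q ∈ {-2}.
Local minima of A (where A''>0): A(2)=-8. Local minima of B: B(-2)=-4.
So the global minimum of phi is A(2) + B(-2) − 3 = -8 − 4 − 3 = -15, attained at (2, -2).

(2, -2)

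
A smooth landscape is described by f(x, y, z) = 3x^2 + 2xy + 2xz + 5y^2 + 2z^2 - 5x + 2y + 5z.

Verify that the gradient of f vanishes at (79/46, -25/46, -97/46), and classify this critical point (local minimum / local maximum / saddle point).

local minimum

∇f = (6x + 2y + 2z - 5, 2x + 10y + 2, 2x + 4z + 5); substituting (79/46, -25/46, -97/46) gives ∇f = (0, 0, 0), so (79/46, -25/46, -97/46) is indeed a critical point.
The Hessian is constant: H = [[6, 2, 2], [2, 10, 0], [2, 0, 4]].
Leading principal minors: Δ₁ = 6, Δ₂ = 56, Δ₃ = 184.
All leading minors are positive, so H is positive definite: a local minimum.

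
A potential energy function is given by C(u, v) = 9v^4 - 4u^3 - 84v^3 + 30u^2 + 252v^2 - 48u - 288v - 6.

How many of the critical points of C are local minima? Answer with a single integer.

2

C separates as a function of u plus a function of v, so ∇C=0 decouples.
∂C/∂u = -12(u - 4)(u - 1) = 0 at u ∈ {1, 4}; ∂C/∂v = 36(v - 4)(v - 2)(v - 1) = 0 at v ∈ {1, 2, 4}.
The Hessian is diagonal: diag(C_uu, C_vv). Second derivatives: C_uu(1)=36, C_uu(4)=-36; C_vv(1)=108, C_vv(2)=-72, C_vv(4)=216.
Local minima occur where both diagonal entries positive: (1, 1), (1, 4). Count: 2.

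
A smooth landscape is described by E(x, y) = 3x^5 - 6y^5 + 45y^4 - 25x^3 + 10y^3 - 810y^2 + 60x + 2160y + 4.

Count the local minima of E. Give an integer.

4

E separates as a function of x plus a function of y, so ∇E=0 decouples.
∂E/∂x = 15(x - 2)(x - 1)(x + 1)(x + 2) = 0 at x ∈ {-2, -1, 1, 2}; ∂E/∂y = -30(y - 4)(y - 3)(y - 2)(y + 3) = 0 at y ∈ {-3, 2, 3, 4}.
The Hessian is diagonal: diag(E_xx, E_yy). Second derivatives: E_xx(-2)=-180, E_xx(-1)=90, E_xx(1)=-90, E_xx(2)=180; E_yy(-3)=6300, E_yy(2)=-300, E_yy(3)=180, E_yy(4)=-420.
Local minima occur where both diagonal entries positive: (-1, -3), (-1, 3), (2, -3), (2, 3). Count: 4.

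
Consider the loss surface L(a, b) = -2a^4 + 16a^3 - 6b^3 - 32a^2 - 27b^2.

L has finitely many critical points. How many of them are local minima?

L separates as a function of a plus a function of b, so ∇L=0 decouples.
∂L/∂a = -8a(a - 4)(a - 2) = 0 at a ∈ {0, 2, 4}; ∂L/∂b = -18b(b + 3) = 0 at b ∈ {-3, 0}.
The Hessian is diagonal: diag(L_aa, L_bb). Second derivatives: L_aa(0)=-64, L_aa(2)=32, L_aa(4)=-64; L_bb(-3)=54, L_bb(0)=-54.
Local minima occur where both diagonal entries positive: (2, -3). Count: 1.

1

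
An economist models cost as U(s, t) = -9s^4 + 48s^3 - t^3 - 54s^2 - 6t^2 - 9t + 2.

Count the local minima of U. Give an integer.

1

U separates as a function of s plus a function of t, so ∇U=0 decouples.
∂U/∂s = -36s(s - 3)(s - 1) = 0 at s ∈ {0, 1, 3}; ∂U/∂t = -3(t + 1)(t + 3) = 0 at t ∈ {-3, -1}.
The Hessian is diagonal: diag(U_ss, U_tt). Second derivatives: U_ss(0)=-108, U_ss(1)=72, U_ss(3)=-216; U_tt(-3)=6, U_tt(-1)=-6.
Local minima occur where both diagonal entries positive: (1, -3). Count: 1.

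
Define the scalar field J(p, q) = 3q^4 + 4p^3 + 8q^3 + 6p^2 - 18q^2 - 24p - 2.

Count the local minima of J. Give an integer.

2

J separates as a function of p plus a function of q, so ∇J=0 decouples.
∂J/∂p = 12(p - 1)(p + 2) = 0 at p ∈ {-2, 1}; ∂J/∂q = 12q(q - 1)(q + 3) = 0 at q ∈ {-3, 0, 1}.
The Hessian is diagonal: diag(J_pp, J_qq). Second derivatives: J_pp(-2)=-36, J_pp(1)=36; J_qq(-3)=144, J_qq(0)=-36, J_qq(1)=48.
Local minima occur where both diagonal entries positive: (1, -3), (1, 1). Count: 2.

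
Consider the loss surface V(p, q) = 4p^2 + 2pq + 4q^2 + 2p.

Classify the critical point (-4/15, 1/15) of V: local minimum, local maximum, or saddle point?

The Hessian of V is constant: H = [[8, 2], [2, 8]].
det(H) = 8·8 − 2² = 60.
det(H) > 0 and tr(H) = 16 > 0, so H is positive definite and the point is a local minimum.

local minimum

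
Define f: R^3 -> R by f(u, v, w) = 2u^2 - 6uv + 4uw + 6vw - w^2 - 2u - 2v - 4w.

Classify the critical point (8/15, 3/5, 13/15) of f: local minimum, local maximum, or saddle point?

saddle point

The Hessian is constant: H = [[4, -6, 4], [-6, 0, 6], [4, 6, -2]].
Leading principal minors: Δ₁ = 4, Δ₂ = -36, Δ₃ = -360.
The minors fit neither the all-positive nor the alternating-sign pattern, so H is indefinite: a saddle point.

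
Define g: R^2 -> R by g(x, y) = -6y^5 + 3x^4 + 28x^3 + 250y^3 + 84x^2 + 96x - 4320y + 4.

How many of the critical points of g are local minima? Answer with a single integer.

4

g separates as a function of x plus a function of y, so ∇g=0 decouples.
∂g/∂x = 12(x + 1)(x + 2)(x + 4) = 0 at x ∈ {-4, -2, -1}; ∂g/∂y = -30(y - 4)(y - 3)(y + 3)(y + 4) = 0 at y ∈ {-4, -3, 3, 4}.
The Hessian is diagonal: diag(g_xx, g_yy). Second derivatives: g_xx(-4)=72, g_xx(-2)=-24, g_xx(-1)=36; g_yy(-4)=1680, g_yy(-3)=-1260, g_yy(3)=1260, g_yy(4)=-1680.
Local minima occur where both diagonal entries positive: (-4, -4), (-4, 3), (-1, -4), (-1, 3). Count: 4.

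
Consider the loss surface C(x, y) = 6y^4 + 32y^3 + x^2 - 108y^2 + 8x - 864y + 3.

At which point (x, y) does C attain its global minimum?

(-4, 3)

C(x,y) separates as P(x) + Q(y) + 3, so its minimum is min P + min Q + 3.
P'(x) = 2x + 8 vanishes at x ∈ {-4}; Q'(y) = 24(y - 3)(y + 3)(y + 4) vanishes at y ∈ {-4, -3, 3}.
Local minima of P (where P''>0): P(-4)=-16. Local minima of Q: Q(-4)=1216, Q(3)=-2214.
So the global minimum of C is P(-4) + Q(3) + 3 = -16 − 2214 + 3 = -2227, attained at (-4, 3).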